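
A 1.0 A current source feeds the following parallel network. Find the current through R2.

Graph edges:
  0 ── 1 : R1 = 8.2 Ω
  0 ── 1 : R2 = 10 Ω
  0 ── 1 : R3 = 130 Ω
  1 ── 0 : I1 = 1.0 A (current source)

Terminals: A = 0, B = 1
All resistors sit directly between nodes 0 and 1, so they are in parallel and share one voltage V; the full source current 1 A splits among them.
1/R_par = 1/8.2 + 1/10 + 1/130 = 0.2296 S  =>  R_par = 4.355 Ω
V = I × R_par = 1 × 4.355 = 4.355 V
I_R2 = V/R2 = 4.355/10 = 0.4355 A

Final answer: 0.4355 A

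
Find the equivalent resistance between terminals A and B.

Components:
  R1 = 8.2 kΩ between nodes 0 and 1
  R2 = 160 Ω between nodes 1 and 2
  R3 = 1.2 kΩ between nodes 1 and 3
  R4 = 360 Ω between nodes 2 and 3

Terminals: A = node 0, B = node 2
Reduce the network between node 0 (A) and node 2 (B) by series/parallel combination:
  Rs1 = R3 + R4 (series, joined only at node 3) = 1200 + 360 = 1560 Ω
  Rp1 = R2 ‖ Rs1 (parallel, both between nodes 1 and 2) = 1/(1/160 + 1/1560) = 145.1 Ω
  Rs2 = R1 + Rp1 (series, joined only at node 1) = 8200 + 145.1 = 8345 Ω
R_eq = 8.345 kΩ

Final answer: 8.345 kΩ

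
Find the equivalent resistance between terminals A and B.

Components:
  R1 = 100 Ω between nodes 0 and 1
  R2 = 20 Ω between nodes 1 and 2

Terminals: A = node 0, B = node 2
Reduce the network between node 0 (A) and node 2 (B) by series/parallel combination:
  Rs1 = R1 + R2 (series, joined only at node 1) = 100 + 20 = 120 Ω
R_eq = 120 Ω

Final answer: 120 Ω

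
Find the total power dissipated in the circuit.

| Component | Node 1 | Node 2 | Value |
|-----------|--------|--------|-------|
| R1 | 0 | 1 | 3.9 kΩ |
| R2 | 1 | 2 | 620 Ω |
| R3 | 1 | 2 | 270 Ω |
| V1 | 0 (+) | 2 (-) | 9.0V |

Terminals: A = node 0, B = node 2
Nodal analysis, taking node 2 as the 0 V reference.
Source V1 fixes V_0 = 9 V.
KCL at each unknown node (sum of currents leaving = 0; resistances in Ω):
  Node 1: (V_1 - 9)/3900 + (V_1 - 0)/620 + (V_1 - 0)/270 = 0
Collecting terms: 0.005573 × V_1 = 0.002308  =>  V_1 = 0.4141 V
Power in each resistor, P = (ΔV)²/R:
  P_R1 = (9 - 0.4141)²/3900 = 0.0189 W
  P_R2 = (0.4141 - 0)²/620 = 0.0002766 W
  P_R3 = (0.4141 - 0)²/270 = 0.0006351 W
P_total = P_R1 + P_R2 + P_R3 = 0.01981 W

Final answer: 0.01981 W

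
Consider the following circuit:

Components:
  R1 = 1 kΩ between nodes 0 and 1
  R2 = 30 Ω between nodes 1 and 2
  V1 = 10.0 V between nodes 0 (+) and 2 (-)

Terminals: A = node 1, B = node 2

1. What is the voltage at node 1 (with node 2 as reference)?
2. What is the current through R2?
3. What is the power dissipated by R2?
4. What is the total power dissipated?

Nodal analysis, taking node 2 as the 0 V reference.
Source V1 fixes V_0 = 10 V.
KCL at each unknown node (sum of currents leaving = 0; resistances in Ω):
  Node 1: (V_1 - 10)/1000 + (V_1 - 0)/30 = 0
Collecting terms: 0.03433 × V_1 = 0.01  =>  V_1 = 0.2913 V
Part 1:
  Read off the nodal solution: V_1 = 0.2913 V
Part 2:
  I_R2 = (V_1 - V_2)/R2 = (0.2913 - 0)/30 = 0.009709 A
  Magnitude: I_R2 = 0.009709 A
Part 3:
  I_R2 = (V_1 - V_2)/R2 = (0.2913 - 0)/30 = 0.009709 A
  P_R2 = I_R2² × R2 = (0.009709)² × 30 = 0.002828 W
Part 4:
  Power in each resistor, P = (ΔV)²/R:
    P_R1 = (10 - 0.2913)²/1000 = 0.09426 W
    P_R2 = (0.2913 - 0)²/30 = 0.002828 W
  P_total = P_R1 + P_R2 = 0.09709 W

Final answers:
1. V_1 = 0.2913 V
2. I_R2 = 0.009709 A
3. P_R2 = 0.002828 W
4. P_total = 0.09709 W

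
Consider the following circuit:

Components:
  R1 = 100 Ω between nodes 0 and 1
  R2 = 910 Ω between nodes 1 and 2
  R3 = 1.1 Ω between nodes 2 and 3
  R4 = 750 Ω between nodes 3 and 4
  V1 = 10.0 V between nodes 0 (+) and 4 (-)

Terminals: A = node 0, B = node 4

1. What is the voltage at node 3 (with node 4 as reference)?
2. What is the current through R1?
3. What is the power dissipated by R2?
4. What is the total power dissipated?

Nodal analysis, taking node 4 as the 0 V reference.
Source V1 fixes V_0 = 10 V.
KCL at each unknown node (sum of currents leaving = 0; resistances in Ω):
  Node 1: (V_1 - 10)/100 + (V_1 - V_2)/910 = 0
  Node 2: (V_2 - V_1)/910 + (V_2 - V_3)/1.1 = 0
  Node 3: (V_3 - V_2)/1.1 + (V_3 - 0)/750 = 0
Collecting terms (coefficients in siemens):
  0.0111·V_1 - 0.001099·V_2 = 0.1
  0.9102·V_2 - 0.001099·V_1 - 0.9091·V_3 = 0
  0.9104·V_3 - 0.9091·V_2 = 0
Solving these 3 simultaneous equations (Gaussian elimination) gives:
  V_1 = 9.432 V, V_2 = 4.265 V, V_3 = 4.259 V
Part 1:
  Read off the nodal solution: V_3 = 4.259 V
Part 2:
  I_R1 = (V_0 - V_1)/R1 = (10 - 9.432)/100 = 0.005678 A
  Magnitude: I_R1 = 0.005678 A
Part 3:
  I_R2 = (V_1 - V_2)/R2 = (9.432 - 4.265)/910 = 0.005678 A
  P_R2 = I_R2² × R2 = (0.005678)² × 910 = 0.02934 W
Part 4:
  Power in each resistor, P = (ΔV)²/R:
    P_R1 = (10 - 9.432)²/100 = 0.003224 W
    P_R2 = (9.432 - 4.265)²/910 = 0.02934 W
    P_R3 = (4.265 - 4.259)²/1.1 = 0.00003547 W
    P_R4 = (4.259 - 0)²/750 = 0.02418 W
  P_total = P_R1 + P_R2 + P_R3 + P_R4 = 0.05678 W

Final answers:
1. V_3 = 4.259 V
2. I_R1 = 0.005678 A
3. P_R2 = 0.02934 W
4. P_total = 0.05678 W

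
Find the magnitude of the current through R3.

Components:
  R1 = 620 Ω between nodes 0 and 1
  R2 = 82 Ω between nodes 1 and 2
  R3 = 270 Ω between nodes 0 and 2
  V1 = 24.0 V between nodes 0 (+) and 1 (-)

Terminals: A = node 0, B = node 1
Nodal analysis, taking node 1 as the 0 V reference.
Source V1 fixes V_0 = 24 V.
KCL at each unknown node (sum of currents leaving = 0; resistances in Ω):
  Node 2: (V_2 - 0)/82 + (V_2 - 24)/270 = 0
Collecting terms: 0.0159 × V_2 = 0.08889  =>  V_2 = 5.591 V
I_R3 = (V_0 - V_2)/R3 = (24 - 5.591)/270 = 0.06818 A
|I_R3| = 0.06818 A

Final answer: |I_R3| = 0.06818 A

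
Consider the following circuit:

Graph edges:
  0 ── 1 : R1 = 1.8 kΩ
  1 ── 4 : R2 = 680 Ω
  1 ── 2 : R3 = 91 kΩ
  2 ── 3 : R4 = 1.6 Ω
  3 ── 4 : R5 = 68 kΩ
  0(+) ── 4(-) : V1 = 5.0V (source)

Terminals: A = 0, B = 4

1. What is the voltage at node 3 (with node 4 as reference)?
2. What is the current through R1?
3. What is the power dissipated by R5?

Nodal analysis, taking node 4 as the 0 V reference.
Source V1 fixes V_0 = 5 V.
KCL at each unknown node (sum of currents leaving = 0; resistances in Ω):
  Node 1: (V_1 - 5)/1800 + (V_1 - 0)/680 + (V_1 - V_2)/91000 = 0
  Node 2: (V_2 - V_1)/91000 + (V_2 - V_3)/1.6 = 0
  Node 3: (V_3 - V_2)/1.6 + (V_3 - 0)/68000 = 0
Collecting terms (coefficients in siemens):
  0.002037·V_1 - 0.00001099·V_2 = 0.002778
  0.625·V_2 - 0.00001099·V_1 - 0.625·V_3 = 0
  0.625·V_3 - 0.625·V_2 = 0
Solving these 3 simultaneous equations (Gaussian elimination) gives:
  V_1 = 1.367 V, V_2 = 0.5845 V, V_3 = 0.5845 V
Part 1:
  Read off the nodal solution: V_3 = 0.5845 V
Part 2:
  I_R1 = (V_0 - V_1)/R1 = (5 - 1.367)/1800 = 0.002018 A
  Magnitude: I_R1 = 0.002018 A
Part 3:
  I_R5 = (V_3 - V_4)/R5 = (0.5845 - 0)/68000 = 0.000008596 A
  P_R5 = I_R5² × R5 = (0.000008596)² × 68000 = 0.000005024 W

Final answers:
1. V_3 = 0.5845 V
2. I_R1 = 0.002018 A
3. P_R5 = 5.024e-06 W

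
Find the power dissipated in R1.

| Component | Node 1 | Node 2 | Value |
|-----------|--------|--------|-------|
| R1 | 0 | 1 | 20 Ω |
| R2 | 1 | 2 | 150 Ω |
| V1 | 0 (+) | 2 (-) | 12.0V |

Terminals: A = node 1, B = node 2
Nodal analysis, taking node 2 as the 0 V reference.
Source V1 fixes V_0 = 12 V.
KCL at each unknown node (sum of currents leaving = 0; resistances in Ω):
  Node 1: (V_1 - 12)/20 + (V_1 - 0)/150 = 0
Collecting terms: 0.05667 × V_1 = 0.6  =>  V_1 = 10.59 V
I_R1 = (V_0 - V_1)/R1 = (12 - 10.59)/20 = 0.07059 A
P_R1 = I_R1² × R1 = (0.07059)² × 20 = 0.09965 W

Final answer: 0.09965 W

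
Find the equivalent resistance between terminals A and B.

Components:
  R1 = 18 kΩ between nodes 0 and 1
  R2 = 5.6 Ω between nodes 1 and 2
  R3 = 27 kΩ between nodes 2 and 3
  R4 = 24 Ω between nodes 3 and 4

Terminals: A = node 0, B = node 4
Reduce the network between node 0 (A) and node 4 (B) by series/parallel combination:
  Rs1 = R1 + R2 (series, joined only at node 1) = 18000 + 5.6 = 18010 Ω
  Rs2 = R3 + Rs1 (series, joined only at node 2) = 27000 + 18010 = 45010 Ω
  Rs3 = R4 + Rs2 (series, joined only at node 3) = 24 + 45010 = 45030 Ω
R_eq = 45.03 kΩ

Final answer: 45.03 kΩ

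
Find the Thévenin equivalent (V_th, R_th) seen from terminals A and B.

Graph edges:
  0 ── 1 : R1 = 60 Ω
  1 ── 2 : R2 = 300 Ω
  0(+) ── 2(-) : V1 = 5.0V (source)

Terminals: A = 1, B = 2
Step 1 — V_th is the open-circuit voltage V_A - V_B (nothing connected across the terminals).
Nodal analysis, taking node 2 as the 0 V reference.
Source V1 fixes V_0 = 5 V.
KCL at each unknown node (sum of currents leaving = 0; resistances in Ω):
  Node 1: (V_1 - 5)/60 + (V_1 - 0)/300 = 0
Collecting terms: 0.02 × V_1 = 0.08333  =>  V_1 = 4.167 V
V_th = V_1 - V_2 = 4.167 - 0 = 4.167 V
Step 2 — R_th: zero the source — replace V1 by a short circuit (node 2 merges into node 0) — and find the resistance seen between A (node 1) and B (node 0).
Reduce the network between node 1 (A) and node 0 (B) by series/parallel combination:
  Rp1 = R1 ‖ R2 (parallel, both between nodes 0 and 1) = 1/(1/60 + 1/300) = 50 Ω
R_th = 50 Ω

Final answer: V_th = 4.167 V, R_th = 50 Ω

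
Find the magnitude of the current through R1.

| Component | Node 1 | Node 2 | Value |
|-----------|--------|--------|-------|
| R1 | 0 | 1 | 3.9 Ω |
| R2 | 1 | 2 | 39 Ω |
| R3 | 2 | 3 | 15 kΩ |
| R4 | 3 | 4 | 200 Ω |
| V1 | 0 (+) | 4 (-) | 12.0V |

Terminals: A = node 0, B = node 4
Nodal analysis, taking node 4 as the 0 V reference.
Source V1 fixes V_0 = 12 V.
KCL at each unknown node (sum of currents leaving = 0; resistances in Ω):
  Node 1: (V_1 - 12)/3.9 + (V_1 - V_2)/39 = 0
  Node 2: (V_2 - V_1)/39 + (V_2 - V_3)/15000 = 0
  Node 3: (V_3 - V_2)/15000 + (V_3 - 0)/200 = 0
Collecting terms (coefficients in siemens):
  0.2821·V_1 - 0.02564·V_2 = 3.077
  0.02571·V_2 - 0.02564·V_1 - 0.00006667·V_3 = 0
  0.005067·V_3 - 0.00006667·V_2 = 0
Solving these 3 simultaneous equations (Gaussian elimination) gives:
  V_1 = 12 V, V_2 = 11.97 V, V_3 = 0.1575 V
I_R1 = (V_0 - V_1)/R1 = (12 - 12)/3.9 = 0.0007873 A
|I_R1| = 0.0007873 A

Final answer: |I_R1| = 0.0007873 A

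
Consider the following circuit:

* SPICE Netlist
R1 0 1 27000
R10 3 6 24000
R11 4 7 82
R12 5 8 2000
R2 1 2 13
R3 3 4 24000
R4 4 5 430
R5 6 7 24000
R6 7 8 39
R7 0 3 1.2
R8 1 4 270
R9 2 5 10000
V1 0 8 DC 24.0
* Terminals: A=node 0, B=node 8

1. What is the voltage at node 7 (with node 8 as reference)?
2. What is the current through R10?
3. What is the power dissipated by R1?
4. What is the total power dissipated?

Nodal analysis, taking node 8 as the 0 V reference.
Source V1 fixes V_0 = 24 V.
KCL at each unknown node (sum of currents leaving = 0; resistances in Ω):
  Node 1: (V_1 - 24)/27000 + (V_1 - V_2)/13 + (V_1 - V_4)/270 = 0
  Node 2: (V_2 - V_1)/13 + (V_2 - V_5)/10000 = 0
  Node 3: (V_3 - V_4)/24000 + (V_3 - 24)/1.2 + (V_3 - V_6)/24000 = 0
  Node 4: (V_4 - V_3)/24000 + (V_4 - V_5)/430 + (V_4 - V_1)/270 + (V_4 - V_7)/82 = 0
  Node 5: (V_5 - V_4)/430 + (V_5 - V_2)/10000 + (V_5 - 0)/2000 = 0
  Node 6: (V_6 - V_7)/24000 + (V_6 - V_3)/24000 = 0
  Node 7: (V_7 - V_6)/24000 + (V_7 - 0)/39 + (V_7 - V_4)/82 = 0
Collecting terms (coefficients in siemens):
  0.08066·V_1 - 0.07692·V_2 - 0.003704·V_4 = 0.0008889
  0.07702·V_2 - 0.07692·V_1 - 0.0001·V_5 = 0
  0.8334·V_3 - 0.00004167·V_4 - 0.00004167·V_6 = 20
  0.01827·V_4 - 0.003704·V_1 - 0.00004167·V_3 - 0.002326·V_5 - 0.0122·V_7 = 0
  0.002926·V_5 - 0.0001·V_2 - 0.002326·V_4 = 0
  0.00008333·V_6 - 0.00004167·V_3 - 0.00004167·V_7 = 0
  0.03788·V_7 - 0.0122·V_4 - 0.00004167·V_6 = 0
Solving these 7 simultaneous equations (Gaussian elimination) gives:
  V_1 = 0.461 V, V_2 = 0.4606 V, V_3 = 24 V, V_4 = 0.2326 V
  V_5 = 0.2006 V, V_6 = 12.04 V, V_7 = 0.08813 V
Part 1:
  Read off the nodal solution: V_7 = 0.08813 V
Part 2:
  I_R10 = (V_3 - V_6)/R10 = (24 - 12.04)/24000 = 0.0004981 A
  Magnitude: I_R10 = 0.0004981 A
Part 3:
  I_R1 = (V_0 - V_1)/R1 = (24 - 0.461)/27000 = 0.0008718 A
  P_R1 = I_R1² × R1 = (0.0008718)² × 27000 = 0.02052 W
Part 4:
  Power in each resistor, P = (ΔV)²/R:
    P_R1 = (24 - 0.461)²/27000 = 0.02052 W
    P_R2 = (0.461 - 0.4606)²/13 = 0.000000008787 W
    P_R3 = (24 - 0.2326)²/24000 = 0.02353 W
    P_R4 = (0.2326 - 0.2006)²/430 = 0.000002375 W
    P_R5 = (12.04 - 0.08813)²/24000 = 0.005955 W
    P_R6 = (0.08813 - 0)²/39 = 0.0001992 W
    P_R7 = (24 - 24)²/1.2 = 0.000002658 W
    P_R8 = (0.461 - 0.2326)²/270 = 0.0001932 W
    P_R9 = (0.4606 - 0.2006)²/10000 = 0.000006759 W
    P_R10 = (24 - 12.04)²/24000 = 0.005955 W
    P_R11 = (0.2326 - 0.08813)²/82 = 0.0002545 W
    P_R12 = (0.2006 - 0)²/2000 = 0.00002013 W
  P_total = P_R1 + P_R2 + P_R3 + P_R4 + P_R5 + P_R6 + P_R7 + P_R8 + P_R9 + P_R10 + P_R11 + P_R12 = 0.05664 W

Final answers:
1. V_7 = 0.08813 V
2. I_R10 = 0.0004981 A
3. P_R1 = 0.02052 W
4. P_total = 0.05664 W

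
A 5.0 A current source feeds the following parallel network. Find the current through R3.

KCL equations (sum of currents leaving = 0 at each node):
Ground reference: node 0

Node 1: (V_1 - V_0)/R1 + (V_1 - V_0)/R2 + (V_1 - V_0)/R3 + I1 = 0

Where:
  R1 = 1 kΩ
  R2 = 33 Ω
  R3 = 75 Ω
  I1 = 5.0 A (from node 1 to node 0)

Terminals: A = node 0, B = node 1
All resistors sit directly between nodes 0 and 1, so they are in parallel and share one voltage V; the full source current 5 A splits among them.
1/R_par = 1/1000 + 1/33 + 1/75 = 0.04464 S  =>  R_par = 22.4 Ω
V = I × R_par = 5 × 22.4 = 112 V
I_R3 = V/R3 = 112/75 = 1.494 A

Final answer: 1.494 A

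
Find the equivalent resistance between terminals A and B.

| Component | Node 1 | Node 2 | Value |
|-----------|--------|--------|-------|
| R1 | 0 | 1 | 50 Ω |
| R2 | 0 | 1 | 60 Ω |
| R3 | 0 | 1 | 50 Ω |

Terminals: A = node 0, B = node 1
Reduce the network between node 0 (A) and node 1 (B) by series/parallel combination:
  Rp1 = R1 ‖ R2 ‖ R3 (parallel, all between nodes 0 and 1) = 1/(1/50 + 1/60 + 1/50) = 17.65 Ω
R_eq = 17.65 Ω

Final answer: 17.65 Ω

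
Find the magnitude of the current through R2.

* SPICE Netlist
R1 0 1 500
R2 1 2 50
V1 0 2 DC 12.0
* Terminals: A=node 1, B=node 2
Nodal analysis, taking node 2 as the 0 V reference.
Source V1 fixes V_0 = 12 V.
KCL at each unknown node (sum of currents leaving = 0; resistances in Ω):
  Node 1: (V_1 - 12)/500 + (V_1 - 0)/50 = 0
Collecting terms: 0.022 × V_1 = 0.024  =>  V_1 = 1.091 V
I_R2 = (V_1 - V_2)/R2 = (1.091 - 0)/50 = 0.02182 A
|I_R2| = 0.02182 A

Final answer: |I_R2| = 0.02182 A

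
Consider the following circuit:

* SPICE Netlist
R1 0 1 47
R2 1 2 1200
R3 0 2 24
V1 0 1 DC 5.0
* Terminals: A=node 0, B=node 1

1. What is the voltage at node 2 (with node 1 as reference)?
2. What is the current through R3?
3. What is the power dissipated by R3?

Nodal analysis, taking node 1 as the 0 V reference.
Source V1 fixes V_0 = 5 V.
KCL at each unknown node (sum of currents leaving = 0; resistances in Ω):
  Node 2: (V_2 - 0)/1200 + (V_2 - 5)/24 = 0
Collecting terms: 0.0425 × V_2 = 0.2083  =>  V_2 = 4.902 V
Part 1:
  Read off the nodal solution: V_2 = 4.902 V
Part 2:
  I_R3 = (V_0 - V_2)/R3 = (5 - 4.902)/24 = 0.004085 A
  Magnitude: I_R3 = 0.004085 A
Part 3:
  I_R3 = (V_0 - V_2)/R3 = (5 - 4.902)/24 = 0.004085 A
  P_R3 = I_R3² × R3 = (0.004085)² × 24 = 0.0004005 W

Final answers:
1. V_2 = 4.902 V
2. I_R3 = 0.004085 A
3. P_R3 = 0.0004005 W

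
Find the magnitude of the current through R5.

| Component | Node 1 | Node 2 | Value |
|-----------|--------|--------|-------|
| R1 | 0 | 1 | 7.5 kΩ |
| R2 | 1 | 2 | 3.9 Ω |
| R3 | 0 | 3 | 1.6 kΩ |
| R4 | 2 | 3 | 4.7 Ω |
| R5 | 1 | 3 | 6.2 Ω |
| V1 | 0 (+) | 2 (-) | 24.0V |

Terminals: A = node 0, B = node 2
Nodal analysis, taking node 2 as the 0 V reference.
Source V1 fixes V_0 = 24 V.
KCL at each unknown node (sum of currents leaving = 0; resistances in Ω):
  Node 1: (V_1 - 24)/7500 + (V_1 - 0)/3.9 + (V_1 - V_3)/6.2 = 0
  Node 3: (V_3 - 24)/1600 + (V_3 - 0)/4.7 + (V_3 - V_1)/6.2 = 0
Collecting terms (coefficients in siemens):
  0.4178·V_1 - 0.1613·V_3 = 0.0032
  0.3747·V_3 - 0.1613·V_1 = 0.015
Determinant D = (0.4178)(0.3747) - (-0.1613)(-0.1613) = 0.1305
V_1 = [(0.0032)(0.3747) - (-0.1613)(0.015)]/D = 0.02772 V
V_3 = [(0.4178)(0.015) - (0.0032)(-0.1613)]/D = 0.05197 V
I_R5 = (V_1 - V_3)/R5 = (0.02772 - 0.05197)/6.2 = -0.003911 A
|I_R5| = 0.003911 A

Final answer: |I_R5| = 0.003911 A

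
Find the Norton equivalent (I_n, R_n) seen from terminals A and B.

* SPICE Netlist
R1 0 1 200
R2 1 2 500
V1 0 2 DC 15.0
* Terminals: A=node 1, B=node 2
Find the Thévenin equivalent first; then I_n = V_th/R_th and R_n = R_th.
Step 1 — V_th is the open-circuit voltage V_A - V_B (nothing connected across the terminals).
Nodal analysis, taking node 2 as the 0 V reference.
Source V1 fixes V_0 = 15 V.
KCL at each unknown node (sum of currents leaving = 0; resistances in Ω):
  Node 1: (V_1 - 15)/200 + (V_1 - 0)/500 = 0
Collecting terms: 0.007 × V_1 = 0.075  =>  V_1 = 10.71 V
V_th = V_1 - V_2 = 10.71 - 0 = 10.71 V
Step 2 — R_th: zero the source — replace V1 by a short circuit (node 2 merges into node 0) — and find the resistance seen between A (node 1) and B (node 0).
Reduce the network between node 1 (A) and node 0 (B) by series/parallel combination:
  Rp1 = R1 ‖ R2 (parallel, both between nodes 0 and 1) = 1/(1/200 + 1/500) = 142.9 Ω
R_th = 142.9 Ω
I_n = V_th/R_th = 10.71/142.9 = 0.075 A, and R_n = R_th = 142.9 Ω

Final answer: I_n = 0.075 A, R_n = 142.9 Ω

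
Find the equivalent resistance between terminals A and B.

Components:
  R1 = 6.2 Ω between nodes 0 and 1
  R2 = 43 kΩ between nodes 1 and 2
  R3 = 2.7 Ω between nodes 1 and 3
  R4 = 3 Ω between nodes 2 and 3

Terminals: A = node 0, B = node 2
Reduce the network between node 0 (A) and node 2 (B) by series/parallel combination:
  Rs1 = R3 + R4 (series, joined only at node 3) = 2.7 + 3 = 5.7 Ω
  Rp1 = R2 ‖ Rs1 (parallel, both between nodes 1 and 2) = 1/(1/43000 + 1/5.7) = 5.699 Ω
  Rs2 = R1 + Rp1 (series, joined only at node 1) = 6.2 + 5.699 = 11.9 Ω
R_eq = 11.9 Ω

Final answer: 11.9 Ω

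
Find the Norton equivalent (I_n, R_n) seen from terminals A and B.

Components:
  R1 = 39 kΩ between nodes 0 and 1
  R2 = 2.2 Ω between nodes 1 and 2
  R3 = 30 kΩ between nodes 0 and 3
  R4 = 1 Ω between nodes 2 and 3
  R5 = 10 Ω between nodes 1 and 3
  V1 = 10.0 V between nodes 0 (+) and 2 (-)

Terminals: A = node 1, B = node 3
Find the Thévenin equivalent first; then I_n = V_th/R_th and R_n = R_th.
Step 1 — V_th is the open-circuit voltage V_A - V_B (nothing connected across the terminals).
Nodal analysis, taking node 2 as the 0 V reference.
Source V1 fixes V_0 = 10 V.
KCL at each unknown node (sum of currents leaving = 0; resistances in Ω):
  Node 1: (V_1 - 10)/39000 + (V_1 - 0)/2.2 + (V_1 - V_3)/10 = 0
  Node 3: (V_3 - 10)/30000 + (V_3 - 0)/1 + (V_3 - V_1)/10 = 0
Collecting terms (coefficients in siemens):
  0.5546·V_1 - 0.1·V_3 = 0.0002564
  1.1·V_3 - 0.1·V_1 = 0.0003333
Determinant D = (0.5546)(1.1) - (-0.1)(-0.1) = 0.6
V_1 = [(0.0002564)(1.1) - (-0.1)(0.0003333)]/D = 0.0005256 V
V_3 = [(0.5546)(0.0003333) - (0.0002564)(-0.1)]/D = 0.0003508 V
V_th = V_1 - V_3 = 0.0005256 - 0.0003508 = 0.0001748 V
Step 2 — R_th: zero the source — replace V1 by a short circuit (node 2 merges into node 0) — and find the resistance seen between A (node 1) and B (node 3).
Reduce the network between node 1 (A) and node 3 (B) by series/parallel combination:
  Rp1 = R1 ‖ R2 (parallel, both between nodes 0 and 1) = 1/(1/39000 + 1/2.2) = 2.2 Ω
  Rp2 = R3 ‖ R4 (parallel, both between nodes 0 and 3) = 1/(1/30000 + 1/1) = 1 Ω
  Rs1 = Rp1 + Rp2 (series, joined only at node 0) = 2.2 + 1 = 3.2 Ω
  Rp3 = R5 ‖ Rs1 (parallel, both between nodes 1 and 3) = 1/(1/10 + 1/3.2) = 2.424 Ω
R_th = 2.424 Ω
I_n = V_th/R_th = 0.0001748/2.424 = 0.00007211 A, and R_n = R_th = 2.424 Ω

Final answer: I_n = 7.211e-05 A, R_n = 2.424 Ω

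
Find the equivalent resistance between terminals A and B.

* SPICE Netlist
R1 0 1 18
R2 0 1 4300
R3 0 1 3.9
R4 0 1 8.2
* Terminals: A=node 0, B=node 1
Reduce the network between node 0 (A) and node 1 (B) by series/parallel combination:
  Rp1 = R1 ‖ R2 ‖ R3 ‖ R4 (parallel, all between nodes 0 and 1) = 1/(1/18 + 1/4300 + 1/3.9 + 1/8.2) = 2.303 Ω
R_eq = 2.303 Ω

Final answer: 2.303 Ω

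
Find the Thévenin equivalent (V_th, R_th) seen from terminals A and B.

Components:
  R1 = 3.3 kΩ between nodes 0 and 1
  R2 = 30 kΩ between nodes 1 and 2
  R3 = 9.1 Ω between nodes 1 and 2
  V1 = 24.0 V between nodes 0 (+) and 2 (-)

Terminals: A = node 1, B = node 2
Step 1 — V_th is the open-circuit voltage V_A - V_B (nothing connected across the terminals).
Nodal analysis, taking node 2 as the 0 V reference.
Source V1 fixes V_0 = 24 V.
KCL at each unknown node (sum of currents leaving = 0; resistances in Ω):
  Node 1: (V_1 - 24)/3300 + (V_1 - 0)/30000 + (V_1 - 0)/9.1 = 0
Collecting terms: 0.1102 × V_1 = 0.007273  =>  V_1 = 0.06598 V
V_th = V_1 - V_2 = 0.06598 - 0 = 0.06598 V
Step 2 — R_th: zero the source — replace V1 by a short circuit (node 2 merges into node 0) — and find the resistance seen between A (node 1) and B (node 0).
Reduce the network between node 1 (A) and node 0 (B) by series/parallel combination:
  Rp1 = R1 ‖ R2 ‖ R3 (parallel, all between nodes 0 and 1) = 1/(1/3300 + 1/30000 + 1/9.1) = 9.072 Ω
R_th = 9.072 Ω

Final answer: V_th = 0.06598 V, R_th = 9.072 Ω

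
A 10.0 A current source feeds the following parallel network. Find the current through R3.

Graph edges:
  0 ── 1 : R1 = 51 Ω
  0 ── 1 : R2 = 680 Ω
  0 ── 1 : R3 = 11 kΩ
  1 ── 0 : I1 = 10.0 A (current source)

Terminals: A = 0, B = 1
All resistors sit directly between nodes 0 and 1, so they are in parallel and share one voltage V; the full source current 10 A splits among them.
1/R_par = 1/51 + 1/680 + 1/11000 = 0.02117 S  =>  R_par = 47.24 Ω
V = I × R_par = 10 × 47.24 = 472.4 V
I_R3 = V/R3 = 472.4/11000 = 0.04294 A

Final answer: 0.04294 A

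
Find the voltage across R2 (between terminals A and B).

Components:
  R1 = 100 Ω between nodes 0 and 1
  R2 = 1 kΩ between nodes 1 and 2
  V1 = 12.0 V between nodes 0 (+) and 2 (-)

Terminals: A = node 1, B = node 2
R1 and R2 are in series across V1 (node 0 → node 1 → node 2), and the output A–B is taken across R2, so this is a voltage divider.
Series current: I = V1/(R1 + R2) = 12/(100 + 1000) = 12/1100 = 0.01091 A
V_R2 = I × R2 = V1 × R2/(R1 + R2) = 12 × 1000/1100 = 10.91 V

Final answer: 10.91 V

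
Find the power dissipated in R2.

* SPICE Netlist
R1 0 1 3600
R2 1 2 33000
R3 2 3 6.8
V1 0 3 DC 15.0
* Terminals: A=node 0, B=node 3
Nodal analysis, taking node 3 as the 0 V reference.
Source V1 fixes V_0 = 15 V.
KCL at each unknown node (sum of currents leaving = 0; resistances in Ω):
  Node 1: (V_1 - 15)/3600 + (V_1 - V_2)/33000 = 0
  Node 2: (V_2 - V_1)/33000 + (V_2 - 0)/6.8 = 0
Collecting terms (coefficients in siemens):
  0.0003081·V_1 - 0.0000303·V_2 = 0.004167
  0.1471·V_2 - 0.0000303·V_1 = 0
Determinant D = (0.0003081)(0.1471) - (-0.0000303)(-0.0000303) = 0.00004531
V_1 = [(0.004167)(0.1471) - (-0.0000303)(0)]/D = 13.52 V
V_2 = [(0.0003081)(0) - (0.004167)(-0.0000303)]/D = 0.002786 V
I_R2 = (V_1 - V_2)/R2 = (13.52 - 0.002786)/33000 = 0.0004098 A
P_R2 = I_R2² × R2 = (0.0004098)² × 33000 = 0.005541 W

Final answer: 0.005541 W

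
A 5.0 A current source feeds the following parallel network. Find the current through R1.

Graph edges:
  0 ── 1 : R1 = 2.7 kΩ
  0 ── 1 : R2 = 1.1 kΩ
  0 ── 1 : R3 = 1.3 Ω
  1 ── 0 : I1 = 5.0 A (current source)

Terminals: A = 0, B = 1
All resistors sit directly between nodes 0 and 1, so they are in parallel and share one voltage V; the full source current 5 A splits among them.
1/R_par = 1/2700 + 1/1100 + 1/1.3 = 0.7705 S  =>  R_par = 1.298 Ω
V = I × R_par = 5 × 1.298 = 6.489 V
I_R1 = V/R1 = 6.489/2700 = 0.002403 A

Final answer: 0.002403 A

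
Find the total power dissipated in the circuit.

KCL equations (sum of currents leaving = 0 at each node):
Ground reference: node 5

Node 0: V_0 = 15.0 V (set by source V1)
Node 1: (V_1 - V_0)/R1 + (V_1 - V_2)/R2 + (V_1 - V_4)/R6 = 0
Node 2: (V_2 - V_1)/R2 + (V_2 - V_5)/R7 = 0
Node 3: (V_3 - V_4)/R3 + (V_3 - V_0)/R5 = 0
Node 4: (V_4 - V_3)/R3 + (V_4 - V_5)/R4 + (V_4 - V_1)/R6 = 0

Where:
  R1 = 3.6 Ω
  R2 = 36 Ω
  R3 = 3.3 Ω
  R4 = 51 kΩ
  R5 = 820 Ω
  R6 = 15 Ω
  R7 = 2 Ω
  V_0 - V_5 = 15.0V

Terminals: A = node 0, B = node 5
Nodal analysis, taking node 5 as the 0 V reference.
Source V1 fixes V_0 = 15 V.
KCL at each unknown node (sum of currents leaving = 0; resistances in Ω):
  Node 1: (V_1 - 15)/3.6 + (V_1 - V_2)/36 + (V_1 - V_4)/15 = 0
  Node 2: (V_2 - V_1)/36 + (V_2 - 0)/2 = 0
  Node 3: (V_3 - V_4)/3.3 + (V_3 - 15)/820 = 0
  Node 4: (V_4 - V_3)/3.3 + (V_4 - 0)/51000 + (V_4 - V_1)/15 = 0
Collecting terms (coefficients in siemens):
  0.3722·V_1 - 0.02778·V_2 - 0.06667·V_4 = 4.167
  0.5278·V_2 - 0.02778·V_1 = 0
  0.3042·V_3 - 0.303·V_4 = 0.01829
  0.3697·V_4 - 0.06667·V_1 - 0.303·V_3 = 0
Solving these 4 simultaneous equations (Gaussian elimination) gives:
  V_1 = 13.71 V, V_2 = 0.7214 V, V_3 = 13.73 V, V_4 = 13.73 V
Power in each resistor, P = (ΔV)²/R:
  P_R1 = (15 - 13.71)²/3.6 = 0.465 W
  P_R2 = (13.71 - 0.7214)²/36 = 4.683 W
  P_R3 = (13.73 - 13.73)²/3.3 = 0.00000791 W
  P_R4 = (13.73 - 0)²/51000 = 0.003694 W
  P_R5 = (15 - 13.73)²/820 = 0.001966 W
  P_R6 = (13.71 - 13.73)²/15 = 0.00002454 W
  P_R7 = (0.7214 - 0)²/2 = 0.2602 W
P_total = P_R1 + P_R2 + P_R3 + P_R4 + P_R5 + P_R6 + P_R7 = 5.414 W

Final answer: 5.414 W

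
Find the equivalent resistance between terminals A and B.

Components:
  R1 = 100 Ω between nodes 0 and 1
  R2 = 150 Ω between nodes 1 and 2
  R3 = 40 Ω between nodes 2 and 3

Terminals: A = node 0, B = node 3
Reduce the network between node 0 (A) and node 3 (B) by series/parallel combination:
  Rs1 = R1 + R2 (series, joined only at node 1) = 100 + 150 = 250 Ω
  Rs2 = R3 + Rs1 (series, joined only at node 2) = 40 + 250 = 290 Ω
R_eq = 290 Ω

Final answer: 290 Ω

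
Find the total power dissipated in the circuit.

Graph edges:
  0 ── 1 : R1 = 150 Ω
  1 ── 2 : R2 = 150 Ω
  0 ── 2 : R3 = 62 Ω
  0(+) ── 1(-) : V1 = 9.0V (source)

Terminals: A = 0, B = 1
Nodal analysis, taking node 1 as the 0 V reference.
Source V1 fixes V_0 = 9 V.
KCL at each unknown node (sum of currents leaving = 0; resistances in Ω):
  Node 2: (V_2 - 0)/150 + (V_2 - 9)/62 = 0
Collecting terms: 0.0228 × V_2 = 0.1452  =>  V_2 = 6.368 V
Power in each resistor, P = (ΔV)²/R:
  P_R1 = (9 - 0)²/150 = 0.54 W
  P_R2 = (0 - 6.368)²/150 = 0.2703 W
  P_R3 = (9 - 6.368)²/62 = 0.1117 W
P_total = P_R1 + P_R2 + P_R3 = 0.9221 W

Final answer: 0.9221 W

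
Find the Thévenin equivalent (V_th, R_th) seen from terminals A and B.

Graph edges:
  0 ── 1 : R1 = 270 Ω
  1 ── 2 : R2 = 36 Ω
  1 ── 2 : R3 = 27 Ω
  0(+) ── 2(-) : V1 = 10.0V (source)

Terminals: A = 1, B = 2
Step 1 — V_th is the open-circuit voltage V_A - V_B (nothing connected across the terminals).
Nodal analysis, taking node 2 as the 0 V reference.
Source V1 fixes V_0 = 10 V.
KCL at each unknown node (sum of currents leaving = 0; resistances in Ω):
  Node 1: (V_1 - 10)/270 + (V_1 - 0)/36 + (V_1 - 0)/27 = 0
Collecting terms: 0.06852 × V_1 = 0.03704  =>  V_1 = 0.5405 V
V_th = V_1 - V_2 = 0.5405 - 0 = 0.5405 V
Step 2 — R_th: zero the source — replace V1 by a short circuit (node 2 merges into node 0) — and find the resistance seen between A (node 1) and B (node 0).
Reduce the network between node 1 (A) and node 0 (B) by series/parallel combination:
  Rp1 = R1 ‖ R2 ‖ R3 (parallel, all between nodes 0 and 1) = 1/(1/270 + 1/36 + 1/27) = 14.59 Ω
R_th = 14.59 Ω

Final answer: V_th = 0.5405 V, R_th = 14.59 Ω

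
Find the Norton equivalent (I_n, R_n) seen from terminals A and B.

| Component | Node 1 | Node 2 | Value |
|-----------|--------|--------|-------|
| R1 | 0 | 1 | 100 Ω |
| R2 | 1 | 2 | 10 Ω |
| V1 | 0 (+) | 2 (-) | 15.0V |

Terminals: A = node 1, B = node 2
Find the Thévenin equivalent first; then I_n = V_th/R_th and R_n = R_th.
Step 1 — V_th is the open-circuit voltage V_A - V_B (nothing connected across the terminals).
Nodal analysis, taking node 2 as the 0 V reference.
Source V1 fixes V_0 = 15 V.
KCL at each unknown node (sum of currents leaving = 0; resistances in Ω):
  Node 1: (V_1 - 15)/100 + (V_1 - 0)/10 = 0
Collecting terms: 0.11 × V_1 = 0.15  =>  V_1 = 1.364 V
V_th = V_1 - V_2 = 1.364 - 0 = 1.364 V
Step 2 — R_th: zero the source — replace V1 by a short circuit (node 2 merges into node 0) — and find the resistance seen between A (node 1) and B (node 0).
Reduce the network between node 1 (A) and node 0 (B) by series/parallel combination:
  Rp1 = R1 ‖ R2 (parallel, both between nodes 0 and 1) = 1/(1/100 + 1/10) = 9.091 Ω
R_th = 9.091 Ω
I_n = V_th/R_th = 1.364/9.091 = 0.15 A, and R_n = R_th = 9.091 Ω

Final answer: I_n = 0.15 A, R_n = 9.091 Ω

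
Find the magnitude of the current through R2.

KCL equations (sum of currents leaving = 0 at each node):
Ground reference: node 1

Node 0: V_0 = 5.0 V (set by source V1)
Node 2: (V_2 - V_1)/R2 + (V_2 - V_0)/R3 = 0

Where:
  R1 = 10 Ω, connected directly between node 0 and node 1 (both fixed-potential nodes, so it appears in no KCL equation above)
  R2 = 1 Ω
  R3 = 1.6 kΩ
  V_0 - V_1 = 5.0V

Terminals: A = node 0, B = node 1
Nodal analysis, taking node 1 as the 0 V reference.
Source V1 fixes V_0 = 5 V.
KCL at each unknown node (sum of currents leaving = 0; resistances in Ω):
  Node 2: (V_2 - 0)/1 + (V_2 - 5)/1600 = 0
Collecting terms: 1.001 × V_2 = 0.003125  =>  V_2 = 0.003123 V
I_R2 = (V_1 - V_2)/R2 = (0 - 0.003123)/1 = -0.003123 A
|I_R2| = 0.003123 A

Final answer: |I_R2| = 0.003123 A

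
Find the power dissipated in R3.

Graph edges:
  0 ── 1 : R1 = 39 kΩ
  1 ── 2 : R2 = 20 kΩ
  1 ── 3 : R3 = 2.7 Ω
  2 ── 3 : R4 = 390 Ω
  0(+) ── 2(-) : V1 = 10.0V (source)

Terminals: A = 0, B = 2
Nodal analysis, taking node 2 as the 0 V reference.
Source V1 fixes V_0 = 10 V.
KCL at each unknown node (sum of currents leaving = 0; resistances in Ω):
  Node 1: (V_1 - 10)/39000 + (V_1 - 0)/20000 + (V_1 - V_3)/2.7 = 0
  Node 3: (V_3 - V_1)/2.7 + (V_3 - 0)/390 = 0
Collecting terms (coefficients in siemens):
  0.3704·V_1 - 0.3704·V_3 = 0.0002564
  0.3729·V_3 - 0.3704·V_1 = 0
Determinant D = (0.3704)(0.3729) - (-0.3704)(-0.3704) = 0.0009779
V_1 = [(0.0002564)(0.3729) - (-0.3704)(0)]/D = 0.09779 V
V_3 = [(0.3704)(0) - (0.0002564)(-0.3704)]/D = 0.09712 V
I_R3 = (V_1 - V_3)/R3 = (0.09779 - 0.09712)/2.7 = 0.000249 A
P_R3 = I_R3² × R3 = (0.000249)² × 2.7 = 0.0000001674 W

Final answer: 1.674e-07 W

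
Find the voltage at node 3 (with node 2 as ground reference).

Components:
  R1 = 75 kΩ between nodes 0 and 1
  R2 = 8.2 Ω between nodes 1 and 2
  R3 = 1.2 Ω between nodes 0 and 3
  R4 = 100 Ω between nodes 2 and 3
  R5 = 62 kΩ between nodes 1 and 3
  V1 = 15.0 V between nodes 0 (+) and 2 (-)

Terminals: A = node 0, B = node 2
Nodal analysis, taking node 2 as the 0 V reference.
Source V1 fixes V_0 = 15 V.
KCL at each unknown node (sum of currents leaving = 0; resistances in Ω):
  Node 1: (V_1 - 15)/75000 + (V_1 - 0)/8.2 + (V_1 - V_3)/62000 = 0
  Node 3: (V_3 - 15)/1.2 + (V_3 - 0)/100 + (V_3 - V_1)/62000 = 0
Collecting terms (coefficients in siemens):
  0.122·V_1 - 0.00001613·V_3 = 0.0002
  0.8433·V_3 - 0.00001613·V_1 = 12.5
Determinant D = (0.122)(0.8433) - (-0.00001613)(-0.00001613) = 0.1029
V_1 = [(0.0002)(0.8433) - (-0.00001613)(12.5)]/D = 0.003599 V
V_3 = [(0.122)(12.5) - (0.0002)(-0.00001613)]/D = 14.82 V
The requested potential is V_3 = 14.82 V.

Final answer: V_3 = 14.82 V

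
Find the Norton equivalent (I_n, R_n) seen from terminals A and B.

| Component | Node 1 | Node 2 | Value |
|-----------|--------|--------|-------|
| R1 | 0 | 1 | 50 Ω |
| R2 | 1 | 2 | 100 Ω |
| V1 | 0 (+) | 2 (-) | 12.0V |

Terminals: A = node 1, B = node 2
Find the Thévenin equivalent first; then I_n = V_th/R_th and R_n = R_th.
Step 1 — V_th is the open-circuit voltage V_A - V_B (nothing connected across the terminals).
Nodal analysis, taking node 2 as the 0 V reference.
Source V1 fixes V_0 = 12 V.
KCL at each unknown node (sum of currents leaving = 0; resistances in Ω):
  Node 1: (V_1 - 12)/50 + (V_1 - 0)/100 = 0
Collecting terms: 0.03 × V_1 = 0.24  =>  V_1 = 8 V
V_th = V_1 - V_2 = 8 - 0 = 8 V
Step 2 — R_th: zero the source — replace V1 by a short circuit (node 2 merges into node 0) — and find the resistance seen between A (node 1) and B (node 0).
Reduce the network between node 1 (A) and node 0 (B) by series/parallel combination:
  Rp1 = R1 ‖ R2 (parallel, both between nodes 0 and 1) = 1/(1/50 + 1/100) = 33.33 Ω
R_th = 33.33 Ω
I_n = V_th/R_th = 8/33.33 = 0.24 A, and R_n = R_th = 33.33 Ω

Final answer: I_n = 0.24 A, R_n = 33.33 Ω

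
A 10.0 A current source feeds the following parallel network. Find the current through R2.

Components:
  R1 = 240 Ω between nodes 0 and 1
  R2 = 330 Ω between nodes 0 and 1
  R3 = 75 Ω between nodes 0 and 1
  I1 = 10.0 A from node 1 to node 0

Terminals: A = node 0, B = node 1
All resistors sit directly between nodes 0 and 1, so they are in parallel and share one voltage V; the full source current 10 A splits among them.
1/R_par = 1/240 + 1/330 + 1/75 = 0.02053 S  =>  R_par = 48.71 Ω
V = I × R_par = 10 × 48.71 = 487.1 V
I_R2 = V/R2 = 487.1/330 = 1.476 A

Final answer: 1.476 A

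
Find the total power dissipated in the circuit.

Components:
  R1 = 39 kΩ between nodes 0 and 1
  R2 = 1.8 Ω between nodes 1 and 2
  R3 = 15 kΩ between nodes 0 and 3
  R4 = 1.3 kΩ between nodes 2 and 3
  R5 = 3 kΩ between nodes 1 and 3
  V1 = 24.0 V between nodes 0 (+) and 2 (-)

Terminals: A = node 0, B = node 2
Nodal analysis, taking node 2 as the 0 V reference.
Source V1 fixes V_0 = 24 V.
KCL at each unknown node (sum of currents leaving = 0; resistances in Ω):
  Node 1: (V_1 - 24)/39000 + (V_1 - 0)/1.8 + (V_1 - V_3)/3000 = 0
  Node 3: (V_3 - 24)/15000 + (V_3 - 0)/1300 + (V_3 - V_1)/3000 = 0
Collecting terms (coefficients in siemens):
  0.5559·V_1 - 0.0003333·V_3 = 0.0006154
  0.001169·V_3 - 0.0003333·V_1 = 0.0016
Determinant D = (0.5559)(0.001169) - (-0.0003333)(-0.0003333) = 0.0006499
V_1 = [(0.0006154)(0.001169) - (-0.0003333)(0.0016)]/D = 0.001928 V
V_3 = [(0.5559)(0.0016) - (0.0006154)(-0.0003333)]/D = 1.369 V
Power in each resistor, P = (ΔV)²/R:
  P_R1 = (24 - 0.001928)²/39000 = 0.01477 W
  P_R2 = (0.001928 - 0)²/1.8 = 0.000002065 W
  P_R3 = (24 - 1.369)²/15000 = 0.03414 W
  P_R4 = (0 - 1.369)²/1300 = 0.001442 W
  P_R5 = (0.001928 - 1.369)²/3000 = 0.0006229 W
P_total = P_R1 + P_R2 + P_R3 + P_R4 + P_R5 = 0.05098 W

Final answer: 0.05098 W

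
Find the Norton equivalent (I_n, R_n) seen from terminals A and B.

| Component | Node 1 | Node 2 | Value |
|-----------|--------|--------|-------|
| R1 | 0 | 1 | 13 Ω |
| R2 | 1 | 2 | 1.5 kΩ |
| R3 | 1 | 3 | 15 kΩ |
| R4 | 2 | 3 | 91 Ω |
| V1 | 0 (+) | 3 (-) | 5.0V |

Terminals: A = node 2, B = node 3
Find the Thévenin equivalent first; then I_n = V_th/R_th and R_n = R_th.
Step 1 — V_th is the open-circuit voltage V_A - V_B (nothing connected across the terminals).
Nodal analysis, taking node 3 as the 0 V reference.
Source V1 fixes V_0 = 5 V.
KCL at each unknown node (sum of currents leaving = 0; resistances in Ω):
  Node 1: (V_1 - 5)/13 + (V_1 - V_2)/1500 + (V_1 - 0)/15000 = 0
  Node 2: (V_2 - V_1)/1500 + (V_2 - 0)/91 = 0
Collecting terms (coefficients in siemens):
  0.07766·V_1 - 0.0006667·V_2 = 0.3846
  0.01166·V_2 - 0.0006667·V_1 = 0
Determinant D = (0.07766)(0.01166) - (-0.0006667)(-0.0006667) = 0.0009047
V_1 = [(0.3846)(0.01166) - (-0.0006667)(0)]/D = 4.955 V
V_2 = [(0.07766)(0) - (0.3846)(-0.0006667)]/D = 0.2834 V
V_th = V_2 - V_3 = 0.2834 - 0 = 0.2834 V
Step 2 — R_th: zero the source — replace V1 by a short circuit (node 3 merges into node 0) — and find the resistance seen between A (node 2) and B (node 0).
Reduce the network between node 2 (A) and node 0 (B) by series/parallel combination:
  Rp1 = R1 ‖ R3 (parallel, both between nodes 0 and 1) = 1/(1/13 + 1/15000) = 12.99 Ω
  Rs1 = R2 + Rp1 (series, joined only at node 1) = 1500 + 12.99 = 1513 Ω
  Rp2 = R4 ‖ Rs1 (parallel, both between nodes 0 and 2) = 1/(1/91 + 1/1513) = 85.84 Ω
R_th = 85.84 Ω
I_n = V_th/R_th = 0.2834/85.84 = 0.003302 A, and R_n = R_th = 85.84 Ω

Final answer: I_n = 0.003302 A, R_n = 85.84 Ω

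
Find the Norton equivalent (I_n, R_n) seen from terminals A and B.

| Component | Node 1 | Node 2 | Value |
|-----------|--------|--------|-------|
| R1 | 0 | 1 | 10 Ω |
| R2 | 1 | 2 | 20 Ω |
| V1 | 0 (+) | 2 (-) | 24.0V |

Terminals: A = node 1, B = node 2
Find the Thévenin equivalent first; then I_n = V_th/R_th and R_n = R_th.
Step 1 — V_th is the open-circuit voltage V_A - V_B (nothing connected across the terminals).
Nodal analysis, taking node 2 as the 0 V reference.
Source V1 fixes V_0 = 24 V.
KCL at each unknown node (sum of currents leaving = 0; resistances in Ω):
  Node 1: (V_1 - 24)/10 + (V_1 - 0)/20 = 0
Collecting terms: 0.15 × V_1 = 2.4  =>  V_1 = 16 V
V_th = V_1 - V_2 = 16 - 0 = 16 V
Step 2 — R_th: zero the source — replace V1 by a short circuit (node 2 merges into node 0) — and find the resistance seen between A (node 1) and B (node 0).
Reduce the network between node 1 (A) and node 0 (B) by series/parallel combination:
  Rp1 = R1 ‖ R2 (parallel, both between nodes 0 and 1) = 1/(1/10 + 1/20) = 6.667 Ω
R_th = 6.667 Ω
I_n = V_th/R_th = 16/6.667 = 2.4 A, and R_n = R_th = 6.667 Ω

Final answer: I_n = 2.4 A, R_n = 6.667 Ω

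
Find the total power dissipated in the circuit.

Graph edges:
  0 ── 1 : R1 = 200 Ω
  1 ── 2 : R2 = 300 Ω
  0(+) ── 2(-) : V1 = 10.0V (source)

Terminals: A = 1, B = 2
Nodal analysis, taking node 2 as the 0 V reference.
Source V1 fixes V_0 = 10 V.
KCL at each unknown node (sum of currents leaving = 0; resistances in Ω):
  Node 1: (V_1 - 10)/200 + (V_1 - 0)/300 = 0
Collecting terms: 0.008333 × V_1 = 0.05  =>  V_1 = 6 V
Power in each resistor, P = (ΔV)²/R:
  P_R1 = (10 - 6)²/200 = 0.08 W
  P_R2 = (6 - 0)²/300 = 0.12 W
P_total = P_R1 + P_R2 = 0.2 W

Final answer: 0.2 W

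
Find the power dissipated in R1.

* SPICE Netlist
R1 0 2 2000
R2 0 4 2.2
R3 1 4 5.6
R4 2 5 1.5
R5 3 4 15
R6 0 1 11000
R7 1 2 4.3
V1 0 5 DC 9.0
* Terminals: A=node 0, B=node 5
Nodal analysis, taking node 5 as the 0 V reference.
Source V1 fixes V_0 = 9 V.
KCL at each unknown node (sum of currents leaving = 0; resistances in Ω):
  Node 1: (V_1 - V_4)/5.6 + (V_1 - 9)/11000 + (V_1 - V_2)/4.3 = 0
  Node 2: (V_2 - 9)/2000 + (V_2 - 0)/1.5 + (V_2 - V_1)/4.3 = 0
  Node 3: (V_3 - V_4)/15 = 0
  Node 4: (V_4 - 9)/2.2 + (V_4 - V_1)/5.6 + (V_4 - V_3)/15 = 0
Collecting terms (coefficients in siemens):
  0.4112·V_1 - 0.2326·V_2 - 0.1786·V_4 = 0.0008182
  0.8997·V_2 - 0.2326·V_1 = 0.0045
  0.06667·V_3 - 0.06667·V_4 = 0
  0.6998·V_4 - 0.1786·V_1 - 0.06667·V_3 = 4.091
Solving these 4 simultaneous equations (Gaussian elimination) gives:
  V_1 = 3.843 V, V_2 = 0.9984 V, V_3 = 7.546 V, V_4 = 7.546 V
I_R1 = (V_0 - V_2)/R1 = (9 - 0.9984)/2000 = 0.004001 A
P_R1 = I_R1² × R1 = (0.004001)² × 2000 = 0.03201 W

Final answer: 0.03201 W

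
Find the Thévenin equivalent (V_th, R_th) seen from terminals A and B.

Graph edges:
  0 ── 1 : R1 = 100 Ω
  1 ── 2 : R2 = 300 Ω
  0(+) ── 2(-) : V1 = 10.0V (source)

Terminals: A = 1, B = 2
Step 1 — V_th is the open-circuit voltage V_A - V_B (nothing connected across the terminals).
Nodal analysis, taking node 2 as the 0 V reference.
Source V1 fixes V_0 = 10 V.
KCL at each unknown node (sum of currents leaving = 0; resistances in Ω):
  Node 1: (V_1 - 10)/100 + (V_1 - 0)/300 = 0
Collecting terms: 0.01333 × V_1 = 0.1  =>  V_1 = 7.5 V
V_th = V_1 - V_2 = 7.5 - 0 = 7.5 V
Step 2 — R_th: zero the source — replace V1 by a short circuit (node 2 merges into node 0) — and find the resistance seen between A (node 1) and B (node 0).
Reduce the network between node 1 (A) and node 0 (B) by series/parallel combination:
  Rp1 = R1 ‖ R2 (parallel, both between nodes 0 and 1) = 1/(1/100 + 1/300) = 75 Ω
R_th = 75 Ω

Final answer: V_th = 7.5 V, R_th = 75 Ω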